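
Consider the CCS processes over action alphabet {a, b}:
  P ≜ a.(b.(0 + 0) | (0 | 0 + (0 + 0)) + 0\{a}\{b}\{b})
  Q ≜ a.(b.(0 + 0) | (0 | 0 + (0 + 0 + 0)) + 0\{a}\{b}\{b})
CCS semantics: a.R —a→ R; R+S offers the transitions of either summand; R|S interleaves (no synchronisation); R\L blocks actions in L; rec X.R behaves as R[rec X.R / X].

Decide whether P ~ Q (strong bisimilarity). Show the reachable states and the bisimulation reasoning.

LTS(P): 3 reachable states
  u0 = a.(b.(0 + 0) | (0 | 0 + (0 + 0)) + 0\{a}\{b}\{b}) :: =a=> u1
  u1 = b.(0 + 0) | (0 | 0 + (0 + 0)) + 0\{a}\{b}\{b} :: =b=> u2
  u2 = (0 + 0) | (0 | 0 + (0 + 0)) :: ·
LTS(Q): 3 reachable states
  v0 = a.(b.(0 + 0) | (0 | 0 + (0 + 0 + 0)) + 0\{a}\{b}\{b}) :: =a=> v1
  v1 = b.(0 + 0) | (0 | 0 + (0 + 0 + 0)) + 0\{a}\{b}\{b} :: =b=> v2
  v2 = (0 + 0) | (0 | 0 + (0 + 0 + 0)) :: ·
Bisimilarity quotient blocks:
  B0 = {u0, v0}
  B1 = {u1, v1}
  B2 = {u2, v2}
u0 ∈ B0, v0 ∈ B0 → same block

bisimilar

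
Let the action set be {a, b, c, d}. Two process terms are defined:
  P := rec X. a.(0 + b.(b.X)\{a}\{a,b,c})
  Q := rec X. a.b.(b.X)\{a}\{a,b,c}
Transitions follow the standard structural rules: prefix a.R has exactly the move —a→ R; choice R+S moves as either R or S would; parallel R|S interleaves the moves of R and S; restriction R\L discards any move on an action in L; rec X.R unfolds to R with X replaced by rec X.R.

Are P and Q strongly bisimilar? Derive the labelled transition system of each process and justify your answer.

P ~ Q

P's transition system — 3 states:
  s0 = rec X. a.(0 + b.(b.X)\{a}\{a,b,c}) | --a--▸ s1
  s1 = 0 + b.(b.(rec X. a.(0 + b.(b.X)\{a}\{a,b,c})))\{a}\{a,b,c} | --b--▸ s2
  s2 = (b.(rec X. a.(0 + b.(b.X)\{a}\{a,b,c})))\{a}\{a,b,c} | ∅
Q's transition system — 3 states:
  t0 = rec X. a.b.(b.X)\{a}\{a,b,c} | --a--▸ t1
  t1 = b.(b.(rec X. a.b.(b.X)\{a}\{a,b,c}))\{a}\{a,b,c} | --b--▸ t2
  t2 = (b.(rec X. a.b.(b.X)\{a}\{a,b,c}))\{a}\{a,b,c} | ∅
Partition-refinement fixed point:
  B0 = {s0, t0}
  B1 = {s1, t1}
  B2 = {s2, t2}
s0 ∈ B0, t0 ∈ B0 → same block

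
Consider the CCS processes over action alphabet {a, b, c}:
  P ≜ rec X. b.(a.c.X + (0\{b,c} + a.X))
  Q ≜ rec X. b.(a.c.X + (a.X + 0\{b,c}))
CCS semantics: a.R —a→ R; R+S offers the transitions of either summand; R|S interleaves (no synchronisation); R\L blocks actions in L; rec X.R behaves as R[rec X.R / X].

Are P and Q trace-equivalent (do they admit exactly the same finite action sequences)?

Reachable graph of P (3 states):
  s0 = rec X. b.(a.c.X + (0\{b,c} + a.X)) | -b-> s1
  s1 = a.c.(rec X. b.(a.c.X + (0\{b,c} + a.X))) + (0\{b,c} + a.(rec X. b.(a.c.X + (0\{b,c} + a.X)))) | -a-> s0, -a-> s2
  s2 = c.(rec X. b.(a.c.X + (0\{b,c} + a.X))) | -c-> s0
Reachable graph of Q (3 states):
  t0 = rec X. b.(a.c.X + (a.X + 0\{b,c})) | -b-> t1
  t1 = a.c.(rec X. b.(a.c.X + (a.X + 0\{b,c}))) + (a.(rec X. b.(a.c.X + (a.X + 0\{b,c}))) + 0\{b,c}) | -a-> t0, -a-> t2
  t2 = c.(rec X. b.(a.c.X + (a.X + 0\{b,c}))) | -c-> t0
Coarsest stable partition (strong bisimilarity classes):
  B0 = {s0, t0}
  B1 = {s1, t1}
  B2 = {s2, t2}
s0 ∈ B0, t0 ∈ B0 → same block
Bisimilar ⇒ trace-equivalent.

YES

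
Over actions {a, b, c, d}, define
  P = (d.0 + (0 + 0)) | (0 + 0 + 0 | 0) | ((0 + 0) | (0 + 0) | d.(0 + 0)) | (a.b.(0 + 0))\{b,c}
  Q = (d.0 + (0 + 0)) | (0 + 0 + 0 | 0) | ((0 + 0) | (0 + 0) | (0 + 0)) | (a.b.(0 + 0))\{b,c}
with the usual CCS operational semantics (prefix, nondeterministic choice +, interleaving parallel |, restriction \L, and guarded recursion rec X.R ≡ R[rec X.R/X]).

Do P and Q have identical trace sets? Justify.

Reachable graph of P (8 states):
  m0 = (d.0 + (0 + 0)) | (0 + 0 + 0 | 0) | ((0 + 0) | (0 + 0) | d.(0 + 0)) | (a.b.(0 + 0))\{b,c} | --a--▸ m1, --d--▸ m2, --d--▸ m3
  m1 = (d.0 + (0 + 0)) | (0 + 0 + 0 | 0) | ((0 + 0) | (0 + 0) | d.(0 + 0)) | (b.(0 + 0))\{b,c} | --d--▸ m4, --d--▸ m5
  m2 = (d.0 + (0 + 0)) | (0 + 0 + 0 | 0) | ((0 + 0) | (0 + 0) | (0 + 0)) | (a.b.(0 + 0))\{b,c} | --a--▸ m4, --d--▸ m6
  m3 = 0 | (0 + 0 + 0 | 0) | ((0 + 0) | (0 + 0) | d.(0 + 0)) | (a.b.(0 + 0))\{b,c} | --a--▸ m5, --d--▸ m6
  m4 = (d.0 + (0 + 0)) | (0 + 0 + 0 | 0) | ((0 + 0) | (0 + 0) | (0 + 0)) | (b.(0 + 0))\{b,c} | --d--▸ m7
  m5 = 0 | (0 + 0 + 0 | 0) | ((0 + 0) | (0 + 0) | d.(0 + 0)) | (b.(0 + 0))\{b,c} | --d--▸ m7
  m6 = 0 | (0 + 0 + 0 | 0) | ((0 + 0) | (0 + 0) | (0 + 0)) | (a.b.(0 + 0))\{b,c} | --a--▸ m7
  m7 = 0 | (0 + 0 + 0 | 0) | ((0 + 0) | (0 + 0) | (0 + 0)) | (b.(0 + 0))\{b,c} | stopped
Reachable graph of Q (4 states):
  n0 = (d.0 + (0 + 0)) | (0 + 0 + 0 | 0) | ((0 + 0) | (0 + 0) | (0 + 0)) | (a.b.(0 + 0))\{b,c} | --a--▸ n1, --d--▸ n2
  n1 = (d.0 + (0 + 0)) | (0 + 0 + 0 | 0) | ((0 + 0) | (0 + 0) | (0 + 0)) | (b.(0 + 0))\{b,c} | --d--▸ n3
  n2 = 0 | (0 + 0 + 0 | 0) | ((0 + 0) | (0 + 0) | (0 + 0)) | (a.b.(0 + 0))\{b,c} | --a--▸ n3
  n3 = 0 | (0 + 0 + 0 | 0) | ((0 + 0) | (0 + 0) | (0 + 0)) | (b.(0 + 0))\{b,c} | stopped
Trace ⟨dd⟩ through P, begin at {m0}:
  [1] d ⇒ {m2, m3}
  [2] d ⇒ {m6}
  P completes σ.
Trace ⟨dd⟩ through Q, begin at {n0}:
  [1] d ⇒ {n2}
  [2] d ⇒ no successor for Q

NO — witness ⟨dd⟩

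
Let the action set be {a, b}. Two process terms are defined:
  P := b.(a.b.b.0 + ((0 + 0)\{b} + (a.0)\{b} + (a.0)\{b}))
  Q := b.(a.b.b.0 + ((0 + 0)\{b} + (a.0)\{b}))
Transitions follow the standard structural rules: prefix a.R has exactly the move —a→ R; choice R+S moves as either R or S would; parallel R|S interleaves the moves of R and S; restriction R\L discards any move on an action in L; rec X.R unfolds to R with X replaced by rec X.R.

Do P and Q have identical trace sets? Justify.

LTS(P): 6 reachable states
  s0 = b.(a.b.b.0 + ((0 + 0)\{b} + (a.0)\{b} + (a.0)\{b})) :: =b=> s1
  s1 = a.b.b.0 + ((0 + 0)\{b} + (a.0)\{b} + (a.0)\{b}) :: =a=> s2, =a=> s3
  s2 = 0\{b} :: stopped
  s3 = b.b.0 :: =b=> s4
  s4 = b.0 :: =b=> s5
  s5 = 0 :: stopped
LTS(Q): 6 reachable states
  t0 = b.(a.b.b.0 + ((0 + 0)\{b} + (a.0)\{b})) :: =b=> t1
  t1 = a.b.b.0 + ((0 + 0)\{b} + (a.0)\{b}) :: =a=> t2, =a=> t3
  t2 = 0\{b} :: stopped
  t3 = b.b.0 :: =b=> t4
  t4 = b.0 :: =b=> t5
  t5 = 0 :: stopped
Partition-refinement fixed point:
  B0 = {s0, t0}
  B1 = {s1, t1}
  B2 = {s3, t3}
  B3 = {s4, t4}
  B4 = {s2, s5, t2, t5}
s0 ∈ B0, t0 ∈ B0 → same block
Bisimilar ⇒ trace-equivalent.

YES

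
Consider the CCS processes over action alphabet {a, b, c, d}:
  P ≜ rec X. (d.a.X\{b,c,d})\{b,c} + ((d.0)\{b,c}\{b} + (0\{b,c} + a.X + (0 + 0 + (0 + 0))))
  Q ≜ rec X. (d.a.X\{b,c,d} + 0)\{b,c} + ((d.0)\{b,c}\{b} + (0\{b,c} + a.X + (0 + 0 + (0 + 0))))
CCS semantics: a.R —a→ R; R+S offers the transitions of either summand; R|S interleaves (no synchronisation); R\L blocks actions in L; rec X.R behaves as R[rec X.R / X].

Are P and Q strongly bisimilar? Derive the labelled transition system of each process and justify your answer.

Reachable graph of P (4 states):
  m0 = rec X. (d.a.X\{b,c,d})\{b,c} + ((d.0)\{b,c}\{b} + (0\{b,c} + a.X + (0 + 0 + (0 + 0)))) | —a→ m0, —d→ m1, —d→ m2
  m1 = (a.(rec X. (d.a.X\{b,c,d})\{b,c} + ((d.0)\{b,c}\{b} + (0\{b,c} + a.X + (0 + 0 + (0 + 0)))))\{b,c,d})\{b,c} | —a→ m3
  m2 = 0\{b,c}\{b} | ·
  m3 = (rec X. (d.a.X\{b,c,d})\{b,c} + ((d.0)\{b,c}\{b} + (0\{b,c} + a.X + (0 + 0 + (0 + 0)))))\{b,c,d}\{b,c} | —a→ m3
Reachable graph of Q (4 states):
  n0 = rec X. (d.a.X\{b,c,d} + 0)\{b,c} + ((d.0)\{b,c}\{b} + (0\{b,c} + a.X + (0 + 0 + (0 + 0)))) | —a→ n0, —d→ n1, —d→ n2
  n1 = (a.(rec X. (d.a.X\{b,c,d} + 0)\{b,c} + ((d.0)\{b,c}\{b} + (0\{b,c} + a.X + (0 + 0 + (0 + 0)))))\{b,c,d})\{b,c} | —a→ n3
  n2 = 0\{b,c}\{b} | ·
  n3 = (rec X. (d.a.X\{b,c,d} + 0)\{b,c} + ((d.0)\{b,c}\{b} + (0\{b,c} + a.X + (0 + 0 + (0 + 0)))))\{b,c,d}\{b,c} | —a→ n3
Bisimilarity quotient blocks:
  B0 = {m0, n0}
  B1 = {m2, n2}
  B2 = {m1, m3, n1, n3}
m0 ∈ B0, n0 ∈ B0 → same block

YES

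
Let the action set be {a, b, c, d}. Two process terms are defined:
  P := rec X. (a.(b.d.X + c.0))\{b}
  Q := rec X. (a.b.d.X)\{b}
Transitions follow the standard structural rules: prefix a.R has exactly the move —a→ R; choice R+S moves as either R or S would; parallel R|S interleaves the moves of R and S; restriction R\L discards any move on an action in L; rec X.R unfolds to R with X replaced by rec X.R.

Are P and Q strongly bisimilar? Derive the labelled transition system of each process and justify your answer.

P ≁ Q

P's transition system — 3 states:
  s0 = rec X. (a.(b.d.X + c.0))\{b} | -a-> s1
  s1 = (b.d.(rec X. (a.(b.d.X + c.0))\{b}) + c.0)\{b} | -c-> s2
  s2 = 0\{b} | ∅
Q's transition system — 2 states:
  t0 = rec X. (a.b.d.X)\{b} | -a-> t1
  t1 = (b.d.(rec X. (a.b.d.X)\{b}))\{b} | ∅
Coarsest stable partition (strong bisimilarity classes):
  B0 = {s0}
  B1 = {s1}
  B2 = {s2, t1}
  B3 = {t0}
s0 ∈ B0, t0 ∈ B3 → different blocks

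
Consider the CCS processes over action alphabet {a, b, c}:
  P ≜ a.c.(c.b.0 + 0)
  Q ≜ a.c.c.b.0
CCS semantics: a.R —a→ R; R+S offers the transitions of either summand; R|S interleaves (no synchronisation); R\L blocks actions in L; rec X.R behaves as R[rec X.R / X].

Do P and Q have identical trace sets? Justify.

traces(P) = traces(Q)

Reachable graph of P (5 states):
  s0 = a.c.(c.b.0 + 0) has moves —a→ s1
  s1 = c.(c.b.0 + 0) has moves —c→ s2
  s2 = c.b.0 + 0 has moves —c→ s3
  s3 = b.0 has moves —b→ s4
  s4 = 0 has moves ·
Reachable graph of Q (5 states):
  t0 = a.c.c.b.0 has moves —a→ t1
  t1 = c.c.b.0 has moves —c→ t2
  t2 = c.b.0 has moves —c→ t3
  t3 = b.0 has moves —b→ t4
  t4 = 0 has moves ·
Bisimilarity quotient blocks:
  B0 = {s0, t0}
  B1 = {s1, t1}
  B2 = {s2, t2}
  B3 = {s3, t3}
  B4 = {s4, t4}
s0 ∈ B0, t0 ∈ B0 → same block
Bisimilar ⇒ trace-equivalent.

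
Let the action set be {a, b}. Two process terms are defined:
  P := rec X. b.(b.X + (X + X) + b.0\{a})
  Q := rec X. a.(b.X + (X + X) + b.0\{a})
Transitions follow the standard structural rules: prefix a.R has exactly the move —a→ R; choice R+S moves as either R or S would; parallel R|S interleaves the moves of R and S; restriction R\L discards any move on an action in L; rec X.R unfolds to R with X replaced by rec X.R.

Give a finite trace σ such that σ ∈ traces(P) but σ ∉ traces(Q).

b

Reachable graph of P (3 states):
  u0 = rec X. b.(b.X + (X + X) + b.0\{a}) → —b→ u1
  u1 = b.(rec X. b.(b.X + (X + X) + b.0\{a})) + ((rec X. b.(b.X + (X + X) + b.0\{a})) + (rec X. b.(b.X + (X + X) + b.0\{a}))) + b.0\{a} → —b→ u0, —b→ u1, —b→ u2
  u2 = 0\{a} → ·
Reachable graph of Q (3 states):
  v0 = rec X. a.(b.X + (X + X) + b.0\{a}) → —a→ v1
  v1 = b.(rec X. a.(b.X + (X + X) + b.0\{a})) + ((rec X. a.(b.X + (X + X) + b.0\{a})) + (rec X. a.(b.X + (X + X) + b.0\{a}))) + b.0\{a} → —a→ v1, —b→ v0, —b→ v2
  v2 = 0\{a} → ·
Trace ⟨b⟩ through P, begin at {u0}:
  after b @ step 1: {u1}
  ✓ P
Trace ⟨b⟩ through Q, begin at {v0}:
  after b @ step 1: ∅  — Q cannot continue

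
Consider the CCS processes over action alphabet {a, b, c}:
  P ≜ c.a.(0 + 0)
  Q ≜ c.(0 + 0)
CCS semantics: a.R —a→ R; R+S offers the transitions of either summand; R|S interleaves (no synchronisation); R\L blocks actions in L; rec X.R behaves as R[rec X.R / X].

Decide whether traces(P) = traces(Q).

trace-distinct — witness ⟨ca⟩

LTS(P): 3 reachable states
  p0 = c.a.(0 + 0) → —c→ p1
  p1 = a.(0 + 0) → —a→ p2
  p2 = 0 + 0 → stopped
LTS(Q): 2 reachable states
  q0 = c.(0 + 0) → —c→ q1
  q1 = 0 + 0 → stopped
Run σ = ⟨ca⟩ on P: start {p0}
  [1] c ⇒ {p1}
  [2] a ⇒ {p2}
  — P admits the full trace.
Run σ = ⟨ca⟩ on Q: start {q0}
  [1] c ⇒ {q1}
  [2] a ⇒ ∅  — Q cannot continue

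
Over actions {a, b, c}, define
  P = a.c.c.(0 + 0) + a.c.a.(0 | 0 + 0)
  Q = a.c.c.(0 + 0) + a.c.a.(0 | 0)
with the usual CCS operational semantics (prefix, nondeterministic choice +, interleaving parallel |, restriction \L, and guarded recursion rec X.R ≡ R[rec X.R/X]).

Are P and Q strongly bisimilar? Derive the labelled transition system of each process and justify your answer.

P's transition system — 7 states:
  u0 = a.c.c.(0 + 0) + a.c.a.(0 | 0 + 0) ⊢ —a→ u1, —a→ u2
  u1 = c.a.(0 | 0 + 0) ⊢ —c→ u3
  u2 = c.c.(0 + 0) ⊢ —c→ u4
  u3 = a.(0 | 0 + 0) ⊢ —a→ u5
  u4 = c.(0 + 0) ⊢ —c→ u6
  u5 = 0 | 0 + 0 ⊢ ·
  u6 = 0 + 0 ⊢ ·
Q's transition system — 7 states:
  v0 = a.c.c.(0 + 0) + a.c.a.(0 | 0) ⊢ —a→ v1, —a→ v2
  v1 = c.a.(0 | 0) ⊢ —c→ v3
  v2 = c.c.(0 + 0) ⊢ —c→ v4
  v3 = a.(0 | 0) ⊢ —a→ v5
  v4 = c.(0 + 0) ⊢ —c→ v6
  v5 = 0 | 0 ⊢ ·
  v6 = 0 + 0 ⊢ ·
Partition-refinement fixed point:
  B0 = {u0, v0}
  B1 = {u1, v1}
  B2 = {u3, v3}
  B3 = {u5, u6, v5, v6}
  B4 = {u2, v2}
  B5 = {u4, v4}
u0 ∈ B0, v0 ∈ B0 → same block

YES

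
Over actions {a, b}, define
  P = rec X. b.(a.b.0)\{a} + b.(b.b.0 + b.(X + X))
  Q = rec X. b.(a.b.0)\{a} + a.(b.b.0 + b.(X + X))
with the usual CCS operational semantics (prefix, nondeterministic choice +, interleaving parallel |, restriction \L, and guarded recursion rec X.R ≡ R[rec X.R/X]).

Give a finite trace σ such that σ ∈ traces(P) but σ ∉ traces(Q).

bb

P's transition system — 6 states:
  p0 = rec X. b.(a.b.0)\{a} + b.(b.b.0 + b.(X + X)) has moves =b=> p1, =b=> p2
  p1 = (a.b.0)\{a} has moves deadlocked
  p2 = b.b.0 + b.((rec X. b.(a.b.0)\{a} + b.(b.b.0 + b.(X + X))) + (rec X. b.(a.b.0)\{a} + b.(b.b.0 + b.(X + X)))) has moves =b=> p3, =b=> p4
  p3 = (rec X. b.(a.b.0)\{a} + b.(b.b.0 + b.(X + X))) + (rec X. b.(a.b.0)\{a} + b.(b.b.0 + b.(X + X))) has moves =b=> p1, =b=> p2
  p4 = b.0 has moves =b=> p5
  p5 = 0 has moves deadlocked
Q's transition system — 6 states:
  q0 = rec X. b.(a.b.0)\{a} + a.(b.b.0 + b.(X + X)) has moves =a=> q1, =b=> q2
  q1 = b.b.0 + b.((rec X. b.(a.b.0)\{a} + a.(b.b.0 + b.(X + X))) + (rec X. b.(a.b.0)\{a} + a.(b.b.0 + b.(X + X)))) has moves =b=> q3, =b=> q4
  q2 = (a.b.0)\{a} has moves deadlocked
  q3 = (rec X. b.(a.b.0)\{a} + a.(b.b.0 + b.(X + X))) + (rec X. b.(a.b.0)\{a} + a.(b.b.0 + b.(X + X))) has moves =a=> q1, =b=> q2
  q4 = b.0 has moves =b=> q5
  q5 = 0 has moves deadlocked
Executing bb from P (initial set {p0}):
  step 1 (b): {p1, p2}
  step 2 (b): {p3, p4}
  ✓ P
Executing bb from Q (initial set {q0}):
  step 1 (b): {q2}
  step 2 (b): ∅ (Q stuck)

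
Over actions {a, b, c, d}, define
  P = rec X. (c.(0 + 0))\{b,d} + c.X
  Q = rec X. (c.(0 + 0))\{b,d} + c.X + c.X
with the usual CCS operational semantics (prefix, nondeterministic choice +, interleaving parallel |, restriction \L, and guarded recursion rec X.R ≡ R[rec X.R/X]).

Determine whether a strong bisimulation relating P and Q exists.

P's transition system — 2 states:
  p0 = rec X. (c.(0 + 0))\{b,d} + c.X :: --c--▸ p0, --c--▸ p1
  p1 = (0 + 0)\{b,d} :: (no moves)
Q's transition system — 2 states:
  q0 = rec X. (c.(0 + 0))\{b,d} + c.X + c.X :: --c--▸ q0, --c--▸ q1
  q1 = (0 + 0)\{b,d} :: (no moves)
Partition-refinement fixed point:
  B0 = {p0, q0}
  B1 = {p1, q1}
p0 ∈ B0, q0 ∈ B0 → same block

YES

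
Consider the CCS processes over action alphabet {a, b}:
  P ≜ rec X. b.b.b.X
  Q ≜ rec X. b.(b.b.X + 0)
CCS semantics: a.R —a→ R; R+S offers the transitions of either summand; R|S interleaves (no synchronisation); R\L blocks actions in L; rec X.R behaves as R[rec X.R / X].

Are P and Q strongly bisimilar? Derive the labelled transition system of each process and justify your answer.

bisimilar

Reachable graph of P (3 states):
  s0 = rec X. b.b.b.X → --b--▸ s1
  s1 = b.b.(rec X. b.b.b.X) → --b--▸ s2
  s2 = b.(rec X. b.b.b.X) → --b--▸ s0
Reachable graph of Q (3 states):
  t0 = rec X. b.(b.b.X + 0) → --b--▸ t1
  t1 = b.b.(rec X. b.(b.b.X + 0)) + 0 → --b--▸ t2
  t2 = b.(rec X. b.(b.b.X + 0)) → --b--▸ t0
Partition-refinement fixed point:
  B0 = {s0, s1, s2, t0, t1, t2}
s0 ∈ B0, t0 ∈ B0 → same block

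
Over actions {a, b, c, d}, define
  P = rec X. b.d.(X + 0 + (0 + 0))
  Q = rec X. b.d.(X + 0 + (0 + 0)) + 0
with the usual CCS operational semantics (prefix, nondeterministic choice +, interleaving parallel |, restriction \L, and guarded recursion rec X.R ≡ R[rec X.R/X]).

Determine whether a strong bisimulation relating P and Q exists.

YES

P's transition system — 3 states:
  u0 = rec X. b.d.(X + 0 + (0 + 0)) has moves -b-> u1
  u1 = d.((rec X. b.d.(X + 0 + (0 + 0))) + 0 + (0 + 0)) has moves -d-> u2
  u2 = (rec X. b.d.(X + 0 + (0 + 0))) + 0 + (0 + 0) has moves -b-> u1
Q's transition system — 3 states:
  v0 = rec X. b.d.(X + 0 + (0 + 0)) + 0 has moves -b-> v1
  v1 = d.((rec X. b.d.(X + 0 + (0 + 0)) + 0) + 0 + (0 + 0)) has moves -d-> v2
  v2 = (rec X. b.d.(X + 0 + (0 + 0)) + 0) + 0 + (0 + 0) has moves -b-> v1
Coarsest stable partition (strong bisimilarity classes):
  B0 = {u0, u2, v0, v2}
  B1 = {u1, v1}
u0 ∈ B0, v0 ∈ B0 → same block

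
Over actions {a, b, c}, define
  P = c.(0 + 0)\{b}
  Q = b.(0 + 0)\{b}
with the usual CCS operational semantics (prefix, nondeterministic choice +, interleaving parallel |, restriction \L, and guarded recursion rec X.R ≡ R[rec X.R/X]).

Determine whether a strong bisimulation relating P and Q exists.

P's transition system — 2 states:
  p0 = c.(0 + 0)\{b} → --c--▸ p1
  p1 = (0 + 0)\{b} → (no moves)
Q's transition system — 2 states:
  q0 = b.(0 + 0)\{b} → --b--▸ q1
  q1 = (0 + 0)\{b} → (no moves)
Coarsest stable partition (strong bisimilarity classes):
  B0 = {p0}
  B1 = {p1, q1}
  B2 = {q0}
p0 ∈ B0, q0 ∈ B2 → different blocks

not bisimilar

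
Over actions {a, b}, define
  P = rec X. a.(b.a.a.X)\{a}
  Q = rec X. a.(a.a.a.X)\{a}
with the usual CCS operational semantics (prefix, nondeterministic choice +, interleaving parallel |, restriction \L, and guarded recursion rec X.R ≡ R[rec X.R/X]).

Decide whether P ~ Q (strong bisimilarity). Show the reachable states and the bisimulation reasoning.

NO

Reachable graph of P (3 states):
  u0 = rec X. a.(b.a.a.X)\{a} :: ··a··> u1
  u1 = (b.a.a.(rec X. a.(b.a.a.X)\{a}))\{a} :: ··b··> u2
  u2 = (a.a.(rec X. a.(b.a.a.X)\{a}))\{a} :: deadlocked
Reachable graph of Q (2 states):
  v0 = rec X. a.(a.a.a.X)\{a} :: ··a··> v1
  v1 = (a.a.a.(rec X. a.(a.a.a.X)\{a}))\{a} :: deadlocked
Partition-refinement fixed point:
  B0 = {u0}
  B1 = {u1}
  B2 = {u2, v1}
  B3 = {v0}
u0 ∈ B0, v0 ∈ B3 → different blocks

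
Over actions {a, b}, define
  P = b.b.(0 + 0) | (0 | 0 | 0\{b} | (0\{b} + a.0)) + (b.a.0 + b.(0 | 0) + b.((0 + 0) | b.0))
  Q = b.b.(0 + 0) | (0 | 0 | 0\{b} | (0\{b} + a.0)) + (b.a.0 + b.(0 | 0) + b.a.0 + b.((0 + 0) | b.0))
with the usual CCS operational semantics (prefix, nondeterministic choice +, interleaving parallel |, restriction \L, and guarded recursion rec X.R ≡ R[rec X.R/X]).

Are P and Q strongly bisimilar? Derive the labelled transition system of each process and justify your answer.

bisimilar

LTS(P): 11 reachable states
  u0 = b.b.(0 + 0) | (0 | 0 | 0\{b} | (0\{b} + a.0)) + (b.a.0 + b.(0 | 0) + b.((0 + 0) | b.0)) has moves ··a··> u1, ··b··> u2, ··b··> u3, ··b··> u4, ··b··> u5
  u1 = b.b.(0 + 0) | (0 | 0 | 0\{b} | 0) has moves ··b··> u6
  u2 = (0 + 0) | b.0 has moves ··b··> u7
  u3 = 0 | 0 has moves ·
  u4 = a.0 has moves ··a··> u8
  u5 = b.(0 + 0) | (0 | 0 | 0\{b} | (0\{b} + a.0)) has moves ··a··> u6, ··b··> u9
  u6 = b.(0 + 0) | (0 | 0 | 0\{b} | 0) has moves ··b··> u10
  u7 = (0 + 0) | 0 has moves ·
  u8 = 0 has moves ·
  u9 = (0 + 0) | (0 | 0 | 0\{b} | (0\{b} + a.0)) has moves ··a··> u10
  u10 = (0 + 0) | (0 | 0 | 0\{b} | 0) has moves ·
LTS(Q): 11 reachable states
  v0 = b.b.(0 + 0) | (0 | 0 | 0\{b} | (0\{b} + a.0)) + (b.a.0 + b.(0 | 0) + b.a.0 + b.((0 + 0) | b.0)) has moves ··a··> v1, ··b··> v2, ··b··> v3, ··b··> v4, ··b··> v5
  v1 = b.b.(0 + 0) | (0 | 0 | 0\{b} | 0) has moves ··b··> v6
  v2 = (0 + 0) | b.0 has moves ··b··> v7
  v3 = 0 | 0 has moves ·
  v4 = a.0 has moves ··a··> v8
  v5 = b.(0 + 0) | (0 | 0 | 0\{b} | (0\{b} + a.0)) has moves ··a··> v6, ··b··> v9
  v6 = b.(0 + 0) | (0 | 0 | 0\{b} | 0) has moves ··b··> v10
  v7 = (0 + 0) | 0 has moves ·
  v8 = 0 has moves ·
  v9 = (0 + 0) | (0 | 0 | 0\{b} | (0\{b} + a.0)) has moves ··a··> v10
  v10 = (0 + 0) | (0 | 0 | 0\{b} | 0) has moves ·
Bisimilarity quotient blocks:
  B0 = {u0, v0}
  B1 = {u5, v5}
  B2 = {u4, u9, v4, v9}
  B3 = {u10, u3, u7, u8, v10, v3, v7, v8}
  B4 = {u2, u6, v2, v6}
  B5 = {u1, v1}
u0 ∈ B0, v0 ∈ B0 → same block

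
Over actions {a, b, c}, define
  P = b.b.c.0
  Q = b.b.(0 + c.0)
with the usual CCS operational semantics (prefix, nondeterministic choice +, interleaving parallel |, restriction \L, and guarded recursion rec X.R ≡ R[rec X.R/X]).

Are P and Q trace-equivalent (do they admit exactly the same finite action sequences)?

LTS(P): 4 reachable states
  m0 = b.b.c.0 :: -b-> m1
  m1 = b.c.0 :: -b-> m2
  m2 = c.0 :: -c-> m3
  m3 = 0 :: deadlocked
LTS(Q): 4 reachable states
  n0 = b.b.(0 + c.0) :: -b-> n1
  n1 = b.(0 + c.0) :: -b-> n2
  n2 = 0 + c.0 :: -c-> n3
  n3 = 0 :: deadlocked
Partition-refinement fixed point:
  B0 = {m0, n0}
  B1 = {m1, n1}
  B2 = {m2, n2}
  B3 = {m3, n3}
m0 ∈ B0, n0 ∈ B0 → same block
Bisimilar ⇒ trace-equivalent.

YES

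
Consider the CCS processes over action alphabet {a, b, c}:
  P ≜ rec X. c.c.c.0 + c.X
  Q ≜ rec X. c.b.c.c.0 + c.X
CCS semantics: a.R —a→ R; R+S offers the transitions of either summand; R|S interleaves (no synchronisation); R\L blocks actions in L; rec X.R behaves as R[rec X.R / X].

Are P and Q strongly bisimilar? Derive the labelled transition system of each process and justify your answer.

Reachable graph of P (4 states):
  u0 = rec X. c.c.c.0 + c.X | ··c··> u0, ··c··> u1
  u1 = c.c.0 | ··c··> u2
  u2 = c.0 | ··c··> u3
  u3 = 0 | deadlocked
Reachable graph of Q (5 states):
  v0 = rec X. c.b.c.c.0 + c.X | ··c··> v0, ··c··> v1
  v1 = b.c.c.0 | ··b··> v2
  v2 = c.c.0 | ··c··> v3
  v3 = c.0 | ··c··> v4
  v4 = 0 | deadlocked
Partition-refinement fixed point:
  B0 = {u0}
  B1 = {u1, v2}
  B2 = {u2, v3}
  B3 = {u3, v4}
  B4 = {v0}
  B5 = {v1}
u0 ∈ B0, v0 ∈ B4 → different blocks

not bisimilar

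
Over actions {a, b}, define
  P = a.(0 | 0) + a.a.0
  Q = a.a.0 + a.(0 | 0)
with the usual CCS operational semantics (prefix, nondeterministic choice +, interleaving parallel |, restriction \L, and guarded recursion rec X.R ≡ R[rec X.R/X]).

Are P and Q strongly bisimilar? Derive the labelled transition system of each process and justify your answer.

P's transition system — 4 states:
  u0 = a.(0 | 0) + a.a.0 ⊢ —a→ u1, —a→ u2
  u1 = 0 | 0 ⊢ ∅
  u2 = a.0 ⊢ —a→ u3
  u3 = 0 ⊢ ∅
Q's transition system — 4 states:
  v0 = a.a.0 + a.(0 | 0) ⊢ —a→ v1, —a→ v2
  v1 = 0 | 0 ⊢ ∅
  v2 = a.0 ⊢ —a→ v3
  v3 = 0 ⊢ ∅
Bisimilarity quotient blocks:
  B0 = {u0, v0}
  B1 = {u1, u3, v1, v3}
  B2 = {u2, v2}
u0 ∈ B0, v0 ∈ B0 → same block

bisimilar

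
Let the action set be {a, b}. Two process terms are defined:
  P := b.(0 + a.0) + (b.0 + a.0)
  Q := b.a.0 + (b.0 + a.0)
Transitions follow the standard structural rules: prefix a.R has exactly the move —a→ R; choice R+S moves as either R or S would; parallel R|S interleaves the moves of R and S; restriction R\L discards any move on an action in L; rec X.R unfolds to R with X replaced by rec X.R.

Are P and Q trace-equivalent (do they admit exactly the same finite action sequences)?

YES

P's transition system — 3 states:
  m0 = b.(0 + a.0) + (b.0 + a.0) :: --a--▸ m1, --b--▸ m1, --b--▸ m2
  m1 = 0 :: ·
  m2 = 0 + a.0 :: --a--▸ m1
Q's transition system — 3 states:
  n0 = b.a.0 + (b.0 + a.0) :: --a--▸ n1, --b--▸ n1, --b--▸ n2
  n1 = 0 :: ·
  n2 = a.0 :: --a--▸ n1
Partition-refinement fixed point:
  B0 = {m0, n0}
  B1 = {m1, n1}
  B2 = {m2, n2}
m0 ∈ B0, n0 ∈ B0 → same block
Bisimilar ⇒ trace-equivalent.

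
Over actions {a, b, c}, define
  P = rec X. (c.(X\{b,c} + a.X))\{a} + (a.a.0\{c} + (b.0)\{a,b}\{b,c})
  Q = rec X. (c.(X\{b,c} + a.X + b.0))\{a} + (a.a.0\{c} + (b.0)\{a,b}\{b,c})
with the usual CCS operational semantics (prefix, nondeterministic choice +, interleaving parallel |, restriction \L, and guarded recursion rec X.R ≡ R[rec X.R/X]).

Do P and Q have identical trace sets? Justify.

NO — witness ⟨cb⟩

Reachable graph of P (4 states):
  p0 = rec X. (c.(X\{b,c} + a.X))\{a} + (a.a.0\{c} + (b.0)\{a,b}\{b,c}) has moves =a=> p1, =c=> p2
  p1 = a.0\{c} has moves =a=> p3
  p2 = ((rec X. (c.(X\{b,c} + a.X))\{a} + (a.a.0\{c} + (b.0)\{a,b}\{b,c}))\{b,c} + a.(rec X. (c.(X\{b,c} + a.X))\{a} + (a.a.0\{c} + (b.0)\{a,b}\{b,c})))\{a} has moves ·
  p3 = 0\{c} has moves ·
Reachable graph of Q (5 states):
  q0 = rec X. (c.(X\{b,c} + a.X + b.0))\{a} + (a.a.0\{c} + (b.0)\{a,b}\{b,c}) has moves =a=> q1, =c=> q2
  q1 = a.0\{c} has moves =a=> q3
  q2 = ((rec X. (c.(X\{b,c} + a.X + b.0))\{a} + (a.a.0\{c} + (b.0)\{a,b}\{b,c}))\{b,c} + a.(rec X. (c.(X\{b,c} + a.X + b.0))\{a} + (a.a.0\{c} + (b.0)\{a,b}\{b,c})) + b.0)\{a} has moves =b=> q4
  q3 = 0\{c} has moves ·
  q4 = 0\{a} has moves ·
Trace ⟨cb⟩ through Q, begin at {q0}:
  after c @ step 1: {q2}
  after b @ step 2: {q4}
  ✓ Q
Trace ⟨cb⟩ through P, begin at {p0}:
  after c @ step 1: {p2}
  after b @ step 2: no successor for P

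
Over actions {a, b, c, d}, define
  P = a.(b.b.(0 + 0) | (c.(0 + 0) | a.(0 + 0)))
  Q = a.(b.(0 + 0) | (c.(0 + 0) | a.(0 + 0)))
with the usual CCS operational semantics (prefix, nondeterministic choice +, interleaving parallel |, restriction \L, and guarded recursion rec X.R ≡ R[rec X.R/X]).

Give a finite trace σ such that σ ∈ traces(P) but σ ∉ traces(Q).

abb

LTS(P): 13 reachable states
  u0 = a.(b.b.(0 + 0) | (c.(0 + 0) | a.(0 + 0))) | —a→ u1
  u1 = b.b.(0 + 0) | (c.(0 + 0) | a.(0 + 0)) | —a→ u2, —b→ u3, —c→ u4
  u2 = b.b.(0 + 0) | (c.(0 + 0) | (0 + 0)) | —b→ u5, —c→ u6
  u3 = b.(0 + 0) | (c.(0 + 0) | a.(0 + 0)) | —a→ u5, —b→ u7, —c→ u8
  u4 = b.b.(0 + 0) | ((0 + 0) | a.(0 + 0)) | —a→ u6, —b→ u8
  u5 = b.(0 + 0) | (c.(0 + 0) | (0 + 0)) | —b→ u9, —c→ u10
  u6 = b.b.(0 + 0) | ((0 + 0) | (0 + 0)) | —b→ u10
  u7 = (0 + 0) | (c.(0 + 0) | a.(0 + 0)) | —a→ u9, —c→ u11
  u8 = b.(0 + 0) | ((0 + 0) | a.(0 + 0)) | —a→ u10, —b→ u11
  u9 = (0 + 0) | (c.(0 + 0) | (0 + 0)) | —c→ u12
  u10 = b.(0 + 0) | ((0 + 0) | (0 + 0)) | —b→ u12
  u11 = (0 + 0) | ((0 + 0) | a.(0 + 0)) | —a→ u12
  u12 = (0 + 0) | ((0 + 0) | (0 + 0)) | deadlocked
LTS(Q): 9 reachable states
  v0 = a.(b.(0 + 0) | (c.(0 + 0) | a.(0 + 0))) | —a→ v1
  v1 = b.(0 + 0) | (c.(0 + 0) | a.(0 + 0)) | —a→ v2, —b→ v3, —c→ v4
  v2 = b.(0 + 0) | (c.(0 + 0) | (0 + 0)) | —b→ v5, —c→ v6
  v3 = (0 + 0) | (c.(0 + 0) | a.(0 + 0)) | —a→ v5, —c→ v7
  v4 = b.(0 + 0) | ((0 + 0) | a.(0 + 0)) | —a→ v6, —b→ v7
  v5 = (0 + 0) | (c.(0 + 0) | (0 + 0)) | —c→ v8
  v6 = b.(0 + 0) | ((0 + 0) | (0 + 0)) | —b→ v8
  v7 = (0 + 0) | ((0 + 0) | a.(0 + 0)) | —a→ v8
  v8 = (0 + 0) | ((0 + 0) | (0 + 0)) | deadlocked
Trace ⟨abb⟩ through P, begin at {u0}:
  [1] a ⇒ {u1}
  [2] b ⇒ {u3}
  [3] b ⇒ {u7}
  ✓ P
Trace ⟨abb⟩ through Q, begin at {v0}:
  [1] a ⇒ {v1}
  [2] b ⇒ {v3}
  [3] b ⇒ ∅  — Q cannot continue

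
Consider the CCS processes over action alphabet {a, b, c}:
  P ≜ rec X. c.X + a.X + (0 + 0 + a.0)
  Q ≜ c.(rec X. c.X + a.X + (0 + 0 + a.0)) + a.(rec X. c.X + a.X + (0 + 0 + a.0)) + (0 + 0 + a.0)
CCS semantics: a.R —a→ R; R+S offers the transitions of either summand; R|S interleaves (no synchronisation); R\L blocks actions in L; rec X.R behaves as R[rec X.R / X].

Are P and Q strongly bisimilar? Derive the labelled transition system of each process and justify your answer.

bisimilar

P's transition system — 2 states:
  p0 = rec X. c.X + a.X + (0 + 0 + a.0) has moves -a-> p0, -a-> p1, -c-> p0
  p1 = 0 has moves ·
Q's transition system — 3 states:
  q0 = c.(rec X. c.X + a.X + (0 + 0 + a.0)) + a.(rec X. c.X + a.X + (0 + 0 + a.0)) + (0 + 0 + a.0) has moves -a-> q1, -a-> q2, -c-> q2
  q1 = 0 has moves ·
  q2 = rec X. c.X + a.X + (0 + 0 + a.0) has moves -a-> q1, -a-> q2, -c-> q2
Bisimilarity quotient blocks:
  B0 = {p0, q0, q2}
  B1 = {p1, q1}
p0 ∈ B0, q0 ∈ B0 → same block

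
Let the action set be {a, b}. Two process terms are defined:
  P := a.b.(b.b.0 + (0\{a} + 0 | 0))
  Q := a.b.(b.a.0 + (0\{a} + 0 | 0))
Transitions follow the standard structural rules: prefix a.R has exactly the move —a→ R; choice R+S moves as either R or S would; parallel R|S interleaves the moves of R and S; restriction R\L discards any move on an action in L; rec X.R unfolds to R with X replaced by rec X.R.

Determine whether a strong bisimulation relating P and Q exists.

not bisimilar

LTS(P): 5 reachable states
  u0 = a.b.(b.b.0 + (0\{a} + 0 | 0)) | -a-> u1
  u1 = b.(b.b.0 + (0\{a} + 0 | 0)) | -b-> u2
  u2 = b.b.0 + (0\{a} + 0 | 0) | -b-> u3
  u3 = b.0 | -b-> u4
  u4 = 0 | (no moves)
LTS(Q): 5 reachable states
  v0 = a.b.(b.a.0 + (0\{a} + 0 | 0)) | -a-> v1
  v1 = b.(b.a.0 + (0\{a} + 0 | 0)) | -b-> v2
  v2 = b.a.0 + (0\{a} + 0 | 0) | -b-> v3
  v3 = a.0 | -a-> v4
  v4 = 0 | (no moves)
Partition-refinement fixed point:
  B0 = {u0}
  B1 = {u1}
  B2 = {u2}
  B3 = {u3}
  B4 = {u4, v4}
  B5 = {v0}
  B6 = {v1}
  B7 = {v2}
  B8 = {v3}
u0 ∈ B0, v0 ∈ B5 → different blocks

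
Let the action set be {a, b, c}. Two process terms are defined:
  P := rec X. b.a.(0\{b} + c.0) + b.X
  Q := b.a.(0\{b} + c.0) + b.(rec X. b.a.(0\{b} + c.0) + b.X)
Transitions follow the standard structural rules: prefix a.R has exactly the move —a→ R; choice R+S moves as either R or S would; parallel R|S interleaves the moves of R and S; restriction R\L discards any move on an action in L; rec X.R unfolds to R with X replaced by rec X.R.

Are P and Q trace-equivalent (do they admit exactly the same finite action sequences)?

LTS(P): 4 reachable states
  m0 = rec X. b.a.(0\{b} + c.0) + b.X | ··b··> m0, ··b··> m1
  m1 = a.(0\{b} + c.0) | ··a··> m2
  m2 = 0\{b} + c.0 | ··c··> m3
  m3 = 0 | deadlocked
LTS(Q): 5 reachable states
  n0 = b.a.(0\{b} + c.0) + b.(rec X. b.a.(0\{b} + c.0) + b.X) | ··b··> n1, ··b··> n2
  n1 = a.(0\{b} + c.0) | ··a··> n3
  n2 = rec X. b.a.(0\{b} + c.0) + b.X | ··b··> n1, ··b··> n2
  n3 = 0\{b} + c.0 | ··c··> n4
  n4 = 0 | deadlocked
Coarsest stable partition (strong bisimilarity classes):
  B0 = {m0, n0, n2}
  B1 = {m1, n1}
  B2 = {m2, n3}
  B3 = {m3, n4}
m0 ∈ B0, n0 ∈ B0 → same block
Bisimilar ⇒ trace-equivalent.

traces(P) = traces(Q)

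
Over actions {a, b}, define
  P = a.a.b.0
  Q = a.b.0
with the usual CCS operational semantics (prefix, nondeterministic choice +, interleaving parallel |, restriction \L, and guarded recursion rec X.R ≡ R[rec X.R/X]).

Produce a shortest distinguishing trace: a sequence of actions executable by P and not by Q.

aa

LTS(P): 4 reachable states
  s0 = a.a.b.0 ⊢ -a-> s1
  s1 = a.b.0 ⊢ -a-> s2
  s2 = b.0 ⊢ -b-> s3
  s3 = 0 ⊢ ∅
LTS(Q): 3 reachable states
  t0 = a.b.0 ⊢ -a-> t1
  t1 = b.0 ⊢ -b-> t2
  t2 = 0 ⊢ ∅
Trace ⟨aa⟩ through P, begin at {s0}:
  after a @ step 1: {s1}
  after a @ step 2: {s2}
  — P admits the full trace.
Trace ⟨aa⟩ through Q, begin at {t0}:
  after a @ step 1: {t1}
  after a @ step 2: no successor for Q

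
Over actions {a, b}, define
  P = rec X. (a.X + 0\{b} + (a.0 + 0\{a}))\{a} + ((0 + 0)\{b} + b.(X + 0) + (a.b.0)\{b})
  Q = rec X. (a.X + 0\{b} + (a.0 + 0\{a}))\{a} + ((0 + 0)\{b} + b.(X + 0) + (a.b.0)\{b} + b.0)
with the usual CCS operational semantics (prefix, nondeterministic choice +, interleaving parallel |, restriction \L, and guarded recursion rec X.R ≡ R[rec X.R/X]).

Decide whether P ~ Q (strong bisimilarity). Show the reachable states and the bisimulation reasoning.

P's transition system — 3 states:
  u0 = rec X. (a.X + 0\{b} + (a.0 + 0\{a}))\{a} + ((0 + 0)\{b} + b.(X + 0) + (a.b.0)\{b}) :: --a--▸ u1, --b--▸ u2
  u1 = (b.0)\{b} :: deadlocked
  u2 = (rec X. (a.X + 0\{b} + (a.0 + 0\{a}))\{a} + ((0 + 0)\{b} + b.(X + 0) + (a.b.0)\{b})) + 0 :: --a--▸ u1, --b--▸ u2
Q's transition system — 4 states:
  v0 = rec X. (a.X + 0\{b} + (a.0 + 0\{a}))\{a} + ((0 + 0)\{b} + b.(X + 0) + (a.b.0)\{b} + b.0) :: --a--▸ v1, --b--▸ v2, --b--▸ v3
  v1 = (b.0)\{b} :: deadlocked
  v2 = (rec X. (a.X + 0\{b} + (a.0 + 0\{a}))\{a} + ((0 + 0)\{b} + b.(X + 0) + (a.b.0)\{b} + b.0)) + 0 :: --a--▸ v1, --b--▸ v2, --b--▸ v3
  v3 = 0 :: deadlocked
Partition-refinement fixed point:
  B0 = {u0, u2}
  B1 = {u1, v1, v3}
  B2 = {v0, v2}
u0 ∈ B0, v0 ∈ B2 → different blocks

NO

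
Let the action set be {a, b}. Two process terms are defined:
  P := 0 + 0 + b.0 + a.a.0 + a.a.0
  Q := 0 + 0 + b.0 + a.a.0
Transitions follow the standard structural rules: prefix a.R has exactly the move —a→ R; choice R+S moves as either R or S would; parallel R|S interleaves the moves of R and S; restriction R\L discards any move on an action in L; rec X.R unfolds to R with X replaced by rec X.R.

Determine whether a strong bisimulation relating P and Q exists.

P ~ Q

P's transition system — 3 states:
  u0 = 0 + 0 + b.0 + a.a.0 + a.a.0 ⊢ --a--▸ u1, --b--▸ u2
  u1 = a.0 ⊢ --a--▸ u2
  u2 = 0 ⊢ (no moves)
Q's transition system — 3 states:
  v0 = 0 + 0 + b.0 + a.a.0 ⊢ --a--▸ v1, --b--▸ v2
  v1 = a.0 ⊢ --a--▸ v2
  v2 = 0 ⊢ (no moves)
Bisimilarity quotient blocks:
  B0 = {u0, v0}
  B1 = {u2, v2}
  B2 = {u1, v1}
u0 ∈ B0, v0 ∈ B0 → same block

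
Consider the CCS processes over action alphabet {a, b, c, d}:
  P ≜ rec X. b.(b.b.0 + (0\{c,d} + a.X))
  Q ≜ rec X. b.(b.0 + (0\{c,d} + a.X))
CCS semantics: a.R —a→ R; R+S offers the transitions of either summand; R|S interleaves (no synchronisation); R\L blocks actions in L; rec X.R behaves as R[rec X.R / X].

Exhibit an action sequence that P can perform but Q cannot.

bbb

Reachable graph of P (4 states):
  p0 = rec X. b.(b.b.0 + (0\{c,d} + a.X)) → -b-> p1
  p1 = b.b.0 + (0\{c,d} + a.(rec X. b.(b.b.0 + (0\{c,d} + a.X)))) → -a-> p0, -b-> p2
  p2 = b.0 → -b-> p3
  p3 = 0 → stopped
Reachable graph of Q (3 states):
  q0 = rec X. b.(b.0 + (0\{c,d} + a.X)) → -b-> q1
  q1 = b.0 + (0\{c,d} + a.(rec X. b.(b.0 + (0\{c,d} + a.X)))) → -a-> q0, -b-> q2
  q2 = 0 → stopped
Trace ⟨bbb⟩ through P, begin at {p0}:
  [1] b ⇒ {p1}
  [2] b ⇒ {p2}
  [3] b ⇒ {p3}
  — P admits the full trace.
Trace ⟨bbb⟩ through Q, begin at {q0}:
  [1] b ⇒ {q1}
  [2] b ⇒ {q2}
  [3] b ⇒ ∅  — Q cannot continue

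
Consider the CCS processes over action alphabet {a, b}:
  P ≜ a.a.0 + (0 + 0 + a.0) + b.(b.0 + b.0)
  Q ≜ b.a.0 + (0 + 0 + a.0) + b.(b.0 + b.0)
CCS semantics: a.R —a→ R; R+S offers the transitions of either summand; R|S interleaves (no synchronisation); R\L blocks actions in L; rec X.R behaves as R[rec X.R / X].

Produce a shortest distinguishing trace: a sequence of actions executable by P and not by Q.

P's transition system — 4 states:
  u0 = a.a.0 + (0 + 0 + a.0) + b.(b.0 + b.0) → --a--▸ u1, --a--▸ u2, --b--▸ u3
  u1 = 0 → ·
  u2 = a.0 → --a--▸ u1
  u3 = b.0 + b.0 → --b--▸ u1
Q's transition system — 4 states:
  v0 = b.a.0 + (0 + 0 + a.0) + b.(b.0 + b.0) → --a--▸ v1, --b--▸ v2, --b--▸ v3
  v1 = 0 → ·
  v2 = a.0 → --a--▸ v1
  v3 = b.0 + b.0 → --b--▸ v1
Run σ = ⟨aa⟩ on P: start {u0}
  after a @ step 1: {u1, u2}
  after a @ step 2: {u1}
  P completes σ.
Run σ = ⟨aa⟩ on Q: start {v0}
  after a @ step 1: {v1}
  after a @ step 2: no successor for Q

aa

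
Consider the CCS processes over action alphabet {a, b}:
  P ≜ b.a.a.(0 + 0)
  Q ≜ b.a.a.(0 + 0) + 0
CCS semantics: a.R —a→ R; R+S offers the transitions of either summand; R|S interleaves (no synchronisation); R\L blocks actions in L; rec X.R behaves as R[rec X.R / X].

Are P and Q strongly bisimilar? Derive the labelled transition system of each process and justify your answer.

P's transition system — 4 states:
  s0 = b.a.a.(0 + 0) ⊢ —b→ s1
  s1 = a.a.(0 + 0) ⊢ —a→ s2
  s2 = a.(0 + 0) ⊢ —a→ s3
  s3 = 0 + 0 ⊢ ∅
Q's transition system — 4 states:
  t0 = b.a.a.(0 + 0) + 0 ⊢ —b→ t1
  t1 = a.a.(0 + 0) ⊢ —a→ t2
  t2 = a.(0 + 0) ⊢ —a→ t3
  t3 = 0 + 0 ⊢ ∅
Partition-refinement fixed point:
  B0 = {s0, t0}
  B1 = {s1, t1}
  B2 = {s2, t2}
  B3 = {s3, t3}
s0 ∈ B0, t0 ∈ B0 → same block

bisimilar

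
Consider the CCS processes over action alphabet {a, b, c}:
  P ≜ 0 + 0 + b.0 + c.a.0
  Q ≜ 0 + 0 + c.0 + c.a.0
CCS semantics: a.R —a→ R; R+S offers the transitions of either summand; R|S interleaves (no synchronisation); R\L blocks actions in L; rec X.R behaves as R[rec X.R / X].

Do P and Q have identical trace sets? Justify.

Reachable graph of P (3 states):
  s0 = 0 + 0 + b.0 + c.a.0 :: —b→ s1, —c→ s2
  s1 = 0 :: deadlocked
  s2 = a.0 :: —a→ s1
Reachable graph of Q (3 states):
  t0 = 0 + 0 + c.0 + c.a.0 :: —c→ t1, —c→ t2
  t1 = 0 :: deadlocked
  t2 = a.0 :: —a→ t1
Run σ = ⟨b⟩ on P: start {s0}
  after b @ step 1: {s1}
  — P admits the full trace.
Run σ = ⟨b⟩ on Q: start {t0}
  after b @ step 1: ∅ (Q stuck)

traces(P) ≠ traces(Q) — witness ⟨b⟩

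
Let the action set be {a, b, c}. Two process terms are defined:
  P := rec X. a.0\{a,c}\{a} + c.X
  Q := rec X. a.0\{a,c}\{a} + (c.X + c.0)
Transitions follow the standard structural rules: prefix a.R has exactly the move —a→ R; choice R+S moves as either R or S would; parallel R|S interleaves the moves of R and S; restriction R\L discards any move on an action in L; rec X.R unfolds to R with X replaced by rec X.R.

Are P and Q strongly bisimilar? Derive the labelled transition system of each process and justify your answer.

Reachable graph of P (2 states):
  m0 = rec X. a.0\{a,c}\{a} + c.X :: —a→ m1, —c→ m0
  m1 = 0\{a,c}\{a} :: (no moves)
Reachable graph of Q (3 states):
  n0 = rec X. a.0\{a,c}\{a} + (c.X + c.0) :: —a→ n1, —c→ n0, —c→ n2
  n1 = 0\{a,c}\{a} :: (no moves)
  n2 = 0 :: (no moves)
Bisimilarity quotient blocks:
  B0 = {m0}
  B1 = {m1, n1, n2}
  B2 = {n0}
m0 ∈ B0, n0 ∈ B2 → different blocks

not bisimilar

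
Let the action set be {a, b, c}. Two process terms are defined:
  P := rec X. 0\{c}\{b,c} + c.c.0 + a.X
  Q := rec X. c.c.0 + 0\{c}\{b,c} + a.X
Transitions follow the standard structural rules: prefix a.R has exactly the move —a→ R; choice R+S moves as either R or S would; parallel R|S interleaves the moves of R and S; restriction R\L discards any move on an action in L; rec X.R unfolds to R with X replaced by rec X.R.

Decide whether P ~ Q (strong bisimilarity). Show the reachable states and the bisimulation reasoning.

P's transition system — 3 states:
  p0 = rec X. 0\{c}\{b,c} + c.c.0 + a.X ⊢ =a=> p0, =c=> p1
  p1 = c.0 ⊢ =c=> p2
  p2 = 0 ⊢ (no moves)
Q's transition system — 3 states:
  q0 = rec X. c.c.0 + 0\{c}\{b,c} + a.X ⊢ =a=> q0, =c=> q1
  q1 = c.0 ⊢ =c=> q2
  q2 = 0 ⊢ (no moves)
Bisimilarity quotient blocks:
  B0 = {p0, q0}
  B1 = {p1, q1}
  B2 = {p2, q2}
p0 ∈ B0, q0 ∈ B0 → same block

P ~ Q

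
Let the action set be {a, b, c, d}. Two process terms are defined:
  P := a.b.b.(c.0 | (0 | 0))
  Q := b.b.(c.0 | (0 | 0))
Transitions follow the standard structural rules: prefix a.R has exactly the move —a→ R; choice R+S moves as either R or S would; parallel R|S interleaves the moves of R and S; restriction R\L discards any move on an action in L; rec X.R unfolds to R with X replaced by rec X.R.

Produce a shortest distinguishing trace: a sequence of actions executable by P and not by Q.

a

Reachable graph of P (5 states):
  s0 = a.b.b.(c.0 | (0 | 0)) | =a=> s1
  s1 = b.b.(c.0 | (0 | 0)) | =b=> s2
  s2 = b.(c.0 | (0 | 0)) | =b=> s3
  s3 = c.0 | (0 | 0) | =c=> s4
  s4 = 0 | (0 | 0) | ·
Reachable graph of Q (4 states):
  t0 = b.b.(c.0 | (0 | 0)) | =b=> t1
  t1 = b.(c.0 | (0 | 0)) | =b=> t2
  t2 = c.0 | (0 | 0) | =c=> t3
  t3 = 0 | (0 | 0) | ·
Trace ⟨a⟩ through P, begin at {s0}:
  [1] a ⇒ {s1}
  ✓ P
Trace ⟨a⟩ through Q, begin at {t0}:
  [1] a ⇒ ∅  — Q cannot continue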